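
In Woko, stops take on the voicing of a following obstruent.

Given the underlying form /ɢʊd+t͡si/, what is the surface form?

[ɢʊtt͡si]

The rule targets /d/ (voiced alveolar stop), which sits before the trigger /t͡s/ (voiceless).
Changing only its voicing to voiceless gives [t] — the voiceless alveolar stop.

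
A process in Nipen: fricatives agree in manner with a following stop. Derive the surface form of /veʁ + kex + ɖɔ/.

[veɢkekɖɔ]

/ʁ/ is a voiced uvular fricative. The following trigger /k/ is a stop, so /ʁ/ must become a stop as well.
The voiced uvular stop is [ɢ], so /ʁ/ → [ɢ].
The same rule applies at the second boundary: /x/ → [k] next to /ɖ/.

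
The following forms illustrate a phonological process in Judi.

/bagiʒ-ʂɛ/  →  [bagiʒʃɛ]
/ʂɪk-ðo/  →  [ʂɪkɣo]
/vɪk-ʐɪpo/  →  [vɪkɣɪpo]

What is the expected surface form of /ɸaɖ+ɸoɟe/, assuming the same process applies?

[ɸaɖʂoɟe]

The data show progressive place assimilation: /ʂ/ → [ʃ] after /ʒ/; /ð/ → [ɣ] after /k/; /ʐ/ → [ɣ] after /k/. In each pair only place changes, matching the preceding consonant, while manner and voice stay constant.
The rule targets /ɸ/ (voiceless bilabial fricative), which sits after the trigger /ɖ/ (retroflex).
Changing only its place to retroflex gives [ʂ] — the voiceless retroflex fricative.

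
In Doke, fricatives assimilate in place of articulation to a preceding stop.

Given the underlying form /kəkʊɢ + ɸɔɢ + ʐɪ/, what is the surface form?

[kəkʊɢχɔɢʁɪ]

The rule targets /ɸ/ (voiceless bilabial fricative), which sits after the trigger /ɢ/ (uvular).
A voiceless uvular fricative is [χ], so the surface segment is [χ].
The same rule applies at the second boundary: /ʐ/ → [ʁ] next to /ɢ/.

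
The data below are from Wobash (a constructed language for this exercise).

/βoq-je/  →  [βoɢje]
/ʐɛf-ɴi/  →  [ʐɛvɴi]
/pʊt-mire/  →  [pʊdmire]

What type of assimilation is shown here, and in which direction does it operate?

regressive voicing assimilation

Underlying /q/ is realised as [ɢ] next to /j/; /j/ itself does not change.
The change voiceless → voiced matches the voicing of the following /j/, identifying this as voicing assimilation.
Place and manner are unchanged, so the assimilation is partial, not total.
The other alternating forms pattern the same way: /f/ → [v] before /ɴ/ (voiceless → voiced, matching voiced); /t/ → [d] before /m/ (voiceless → voiced, matching voiced) — only voicing changes, and always toward the following segment.
Since the segment that changes precedes the conditioning segment, the assimilation is regressive.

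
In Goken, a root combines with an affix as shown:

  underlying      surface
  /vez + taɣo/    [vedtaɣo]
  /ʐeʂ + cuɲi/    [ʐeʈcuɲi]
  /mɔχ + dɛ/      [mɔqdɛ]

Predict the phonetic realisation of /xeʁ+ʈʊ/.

The data show regressive manner assimilation: /z/ → [d] before /t/; /ʂ/ → [ʈ] before /c/; /χ/ → [q] before /d/. In each pair only manner changes, matching the following consonant, while place and voice stay constant.
The rule targets /ʁ/ (voiced uvular fricative), which sits before the trigger /ʈ/ (stop).
A voiced uvular stop is [ɢ], so the surface segment is [ɢ].

[xeɢʈʊ]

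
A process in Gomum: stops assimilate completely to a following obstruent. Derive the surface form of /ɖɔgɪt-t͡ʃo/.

[ɖɔgɪt͡ʃt͡ʃo]

/t/ is the segment targeted by the rule; it sits immediately before /t͡ʃ/, so it assimilates completely and surfaces as [t͡ʃ].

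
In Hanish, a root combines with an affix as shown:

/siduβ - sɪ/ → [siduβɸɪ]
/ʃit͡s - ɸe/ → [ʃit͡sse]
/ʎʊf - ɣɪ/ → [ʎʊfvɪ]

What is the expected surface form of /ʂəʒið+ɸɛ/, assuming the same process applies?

The data show progressive place assimilation: /s/ → [ɸ] after /β/; /ɸ/ → [s] after /t͡s/; /ɣ/ → [v] after /f/. In each pair only place changes, matching the preceding consonant, while manner and voice stay constant.
/ɸ/ is a voiceless bilabial fricative. The preceding trigger /ð/ is dental, so /ɸ/ must become dental as well.
Changing only its place to dental gives [θ] — the voiceless dental fricative.

[ʂəʒiðθɛ]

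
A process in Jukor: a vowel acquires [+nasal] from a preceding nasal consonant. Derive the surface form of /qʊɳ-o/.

The vowel /o/ is adjacent to the preceding nasal /ɳ/, so it acquires [+nasal] and surfaces as [õ].

[qʊɳõ]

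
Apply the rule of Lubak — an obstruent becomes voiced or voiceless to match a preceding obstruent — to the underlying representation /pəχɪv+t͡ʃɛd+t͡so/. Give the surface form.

The rule targets /t͡ʃ/ (voiceless postalveolar affricate), which sits after the trigger /v/ (voiced).
The voiced postalveolar affricate is [d͡ʒ], so /t͡ʃ/ → [d͡ʒ].
At the second juncture, /t͡s/ likewise becomes [d͡z] adjacent to /d/.

[pəχɪvd͡ʒɛdd͡zo]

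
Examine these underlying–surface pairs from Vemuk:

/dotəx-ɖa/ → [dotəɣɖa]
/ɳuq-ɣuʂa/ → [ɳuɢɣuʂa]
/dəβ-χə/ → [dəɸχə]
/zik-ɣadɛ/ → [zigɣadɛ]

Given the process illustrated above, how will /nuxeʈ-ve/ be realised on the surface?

The data show regressive voicing assimilation: /x/ → [ɣ] before /ɖ/; /q/ → [ɢ] before /ɣ/; /β/ → [ɸ] before /χ/; /k/ → [g] before /ɣ/. In each pair only voicing changes, matching the following consonant, while place and manner stay constant.
/ʈ/ is a voiceless retroflex stop. The following trigger /v/ is voiced, so /ʈ/ must become voiced as well.
Changing only its voicing to voiced gives [ɖ] — the voiced retroflex stop.

[nuxeɖve]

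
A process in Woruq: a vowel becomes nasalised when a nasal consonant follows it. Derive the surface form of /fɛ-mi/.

/ɛ/ sits next to the nasal /m/ and is therefore nasalised to [ɛ̃].

[fɛ̃mi]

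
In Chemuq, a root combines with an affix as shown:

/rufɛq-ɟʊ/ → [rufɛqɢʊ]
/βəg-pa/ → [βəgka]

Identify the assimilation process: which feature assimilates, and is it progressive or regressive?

progressive place assimilation

Comparing underlying and surface forms, /ɟ/ → [ɢ] is the alternation; the neighbouring /q/ is constant.
The change palatal → uvular matches the place of the preceding /q/, identifying this as place assimilation.
Manner and voice are unchanged, so the assimilation is partial, not total.
The other alternating form patterns the same way: /p/ → [k] after /g/ (bilabial → velar, matching velar) — only place changes, and always toward the preceding segment.
Since the segment that changes follows the conditioning segment, the assimilation is progressive.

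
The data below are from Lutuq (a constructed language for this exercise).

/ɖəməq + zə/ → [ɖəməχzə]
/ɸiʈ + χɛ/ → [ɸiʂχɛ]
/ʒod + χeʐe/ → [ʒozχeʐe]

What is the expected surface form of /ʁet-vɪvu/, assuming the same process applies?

[ʁesvɪvu]

The data show regressive manner assimilation: /q/ → [χ] before /z/; /ʈ/ → [ʂ] before /χ/; /d/ → [z] before /χ/. In each pair only manner changes, matching the following consonant, while place and voice stay constant.
/t/ is a voiceless alveolar stop. The following trigger /v/ is a fricative, so /t/ must become a fricative as well.
A voiceless alveolar fricative is [s], so the surface segment is [s].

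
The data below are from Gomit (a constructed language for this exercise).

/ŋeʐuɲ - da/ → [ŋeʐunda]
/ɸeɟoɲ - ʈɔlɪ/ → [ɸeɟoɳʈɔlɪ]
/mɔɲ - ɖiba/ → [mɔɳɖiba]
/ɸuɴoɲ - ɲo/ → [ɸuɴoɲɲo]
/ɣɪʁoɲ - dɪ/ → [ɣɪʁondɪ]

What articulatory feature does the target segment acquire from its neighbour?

place

Comparing underlying and surface forms, /ɲ/ → [n] is the alternation; the neighbouring /d/ is constant.
The change palatal → alveolar matches the place of the following /d/, identifying this as place assimilation.
Checking the remaining alternations: /ɲ/ → [ɳ] before /ʈ/ (palatal → retroflex, matching retroflex); /ɲ/ → [ɳ] before /ɖ/ (palatal → retroflex, matching retroflex) — only place changes, and always toward the following segment.
Nothing changes in [ɸuɴoɲɲo]: there the adjacent consonants already agree in place (/ɲ/ and /ɲ/ are both palatal), so this form is consistent with the same rule.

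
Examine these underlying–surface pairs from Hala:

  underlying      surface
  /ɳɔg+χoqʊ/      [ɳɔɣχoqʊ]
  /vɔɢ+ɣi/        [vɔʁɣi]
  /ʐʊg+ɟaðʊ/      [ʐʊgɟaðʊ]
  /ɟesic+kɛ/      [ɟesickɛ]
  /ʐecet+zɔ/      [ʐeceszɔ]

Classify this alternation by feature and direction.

regressive manner assimilation

Underlying /g/ is realised as [ɣ] next to /χ/; /χ/ itself does not change.
The change stop → fricative matches the manner of the following /χ/, identifying this as manner assimilation.
Place and voice are unchanged, so the assimilation is partial, not total.
The other alternating forms pattern the same way: /ɢ/ → [ʁ] before /ɣ/ (stop → fricative, matching a fricative); /t/ → [s] before /z/ (stop → fricative, matching a fricative) — only manner changes, and always toward the following segment.
No alternation appears in [ʐʊgɟaðʊ], [ɟesickɛ]: there the adjacent consonants already agree in manner (/g/ and /ɟ/ are both stops; /c/ and /k/ are both stops), so these forms are consistent with the same rule.
Since the segment that changes precedes the conditioning segment, the assimilation is regressive.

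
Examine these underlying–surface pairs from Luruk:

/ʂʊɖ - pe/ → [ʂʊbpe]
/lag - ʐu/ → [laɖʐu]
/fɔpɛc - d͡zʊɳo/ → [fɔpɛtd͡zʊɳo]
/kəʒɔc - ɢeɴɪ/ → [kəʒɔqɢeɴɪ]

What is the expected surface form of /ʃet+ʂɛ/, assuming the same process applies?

The data show regressive place assimilation: /ɖ/ → [b] before /p/; /g/ → [ɖ] before /ʐ/; /c/ → [t] before /d͡z/; /c/ → [q] before /ɢ/. In each pair only place changes, matching the following consonant, while manner and voice stay constant.
The rule targets /t/ (voiceless alveolar stop), which sits before the trigger /ʂ/ (retroflex).
A voiceless retroflex stop is [ʈ], so the surface segment is [ʈ].

[ʃeʈʂɛ]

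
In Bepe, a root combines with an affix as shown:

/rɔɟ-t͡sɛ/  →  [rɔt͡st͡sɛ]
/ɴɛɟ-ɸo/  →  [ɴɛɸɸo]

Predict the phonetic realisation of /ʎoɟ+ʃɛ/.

[ʎoʃʃɛ]

The data show regressive total assimilation (/ɟ/ → [t͡s] before /t͡s/; /ɟ/ → [ɸ] before /ɸ/): in every case the target segment becomes identical to its following neighbour, copying more than a single feature.
/ɟ/ is the segment targeted by the rule; it sits immediately before /ʃ/, so it assimilates completely and surfaces as [ʃ].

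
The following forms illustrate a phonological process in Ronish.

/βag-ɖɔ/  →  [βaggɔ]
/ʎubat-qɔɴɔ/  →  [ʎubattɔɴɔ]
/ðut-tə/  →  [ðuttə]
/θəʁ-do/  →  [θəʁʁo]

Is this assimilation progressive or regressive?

progressive

The segment that alternates is /ɖ/, which surfaces as [g] when adjacent to /g/.
The output [g] is identical to the trigger /g/ — every feature (place, manner, voicing) has been copied — so this is total assimilation.
The other forms behave the same way: /q/ → [t] after /t/; /d/ → [ʁ] after /ʁ/ — in each case the output is a copy of the preceding consonant.
In [ðuttə] the two consonants at the boundary are already identical (/t/ + /t/), so the rule applies vacuously and nothing changes.
Since the segment that changes follows the conditioning segment, the assimilation is progressive.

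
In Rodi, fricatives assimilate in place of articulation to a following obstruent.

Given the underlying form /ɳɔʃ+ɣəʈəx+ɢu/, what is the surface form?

/ʃ/ is a voiceless postalveolar fricative. The following trigger /ɣ/ is velar, so /ʃ/ must become velar as well.
The voiceless velar fricative is [x], so /ʃ/ → [x].
The same rule applies at the second boundary: /x/ → [χ] next to /ɢ/.

[ɳɔxɣəʈəχɢu]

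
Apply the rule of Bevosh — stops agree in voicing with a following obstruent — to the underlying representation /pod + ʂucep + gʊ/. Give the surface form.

[potʂucebgʊ]

The rule targets /d/ (voiced alveolar stop), which sits before the trigger /ʂ/ (voiceless).
Changing only its voicing to voiceless gives [t] — the voiceless alveolar stop.
The same rule applies at the second boundary: /p/ → [b] next to /g/.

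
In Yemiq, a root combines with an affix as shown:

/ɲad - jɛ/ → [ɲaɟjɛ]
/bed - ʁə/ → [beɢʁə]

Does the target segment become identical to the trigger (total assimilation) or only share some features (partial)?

partial assimilation

The segment that alternates is /d/, which surfaces as [ɟ] when adjacent to /j/.
The change alveolar → palatal matches the place of the following /j/, identifying this as place assimilation.
Manner and voice are unchanged, so the assimilation is partial, not total.
The other alternating form patterns the same way: /d/ → [ɢ] before /ʁ/ (alveolar → uvular, matching uvular) — only place changes, and always toward the following segment.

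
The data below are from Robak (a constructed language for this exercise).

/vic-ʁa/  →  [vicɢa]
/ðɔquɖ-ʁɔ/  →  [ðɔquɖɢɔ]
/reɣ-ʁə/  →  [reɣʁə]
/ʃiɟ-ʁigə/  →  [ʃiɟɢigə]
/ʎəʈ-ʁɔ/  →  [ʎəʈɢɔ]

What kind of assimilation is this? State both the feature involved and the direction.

progressive manner assimilation

Comparing underlying and surface forms, /ʁ/ → [ɢ] is the alternation; the neighbouring /c/ is constant.
The change fricative → stop matches the manner of the preceding /c/, identifying this as manner assimilation.
Place and voice are unchanged, so the assimilation is partial, not total.
The other alternating forms pattern the same way: /ʁ/ → [ɢ] after /ɖ/ (fricative → stop, matching a stop); /ʁ/ → [ɢ] after /ɟ/ (fricative → stop, matching a stop); /ʁ/ → [ɢ] after /ʈ/ (fricative → stop, matching a stop) — only manner changes, and always toward the preceding segment.
Nothing changes in [reɣʁə]: there the adjacent consonants already agree in manner (/ʁ/ and /ɣ/ are both fricatives), so this form is consistent with the same rule.
Since the segment that changes follows the conditioning segment, the assimilation is progressive.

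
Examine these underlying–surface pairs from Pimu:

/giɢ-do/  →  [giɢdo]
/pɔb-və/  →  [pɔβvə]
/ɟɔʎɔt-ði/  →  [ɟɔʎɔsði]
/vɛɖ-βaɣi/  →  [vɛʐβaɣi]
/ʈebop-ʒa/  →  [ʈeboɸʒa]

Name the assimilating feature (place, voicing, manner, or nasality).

manner

Underlying /b/ is realised as [β] next to /v/; /v/ itself does not change.
The change stop → fricative matches the manner of the following /v/, identifying this as manner assimilation.
The same holds elsewhere in the data: /t/ → [s] before /ð/ (stop → fricative, matching a fricative); /ɖ/ → [ʐ] before /β/ (stop → fricative, matching a fricative); /p/ → [ɸ] before /ʒ/ (stop → fricative, matching a fricative) — only manner changes, and always toward the following segment.
No alternation appears in [giɢdo]: there the adjacent consonants already agree in manner (/ɢ/ and /d/ are both stops), so this form is consistent with the same rule.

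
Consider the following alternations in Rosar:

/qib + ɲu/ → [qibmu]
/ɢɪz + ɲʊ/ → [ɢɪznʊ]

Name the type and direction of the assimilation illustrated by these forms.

progressive place assimilation

The segment that alternates is /ɲ/, which surfaces as [m] when adjacent to /b/.
/ɲ/ is palatal while /b/ is bilabial; the output [m] is bilabial, matching the trigger — so the feature that spreads is place.
Manner and voice are unchanged, so the assimilation is partial, not total.
The other alternating form patterns the same way: /ɲ/ → [n] after /z/ (palatal → alveolar, matching alveolar) — only place changes, and always toward the preceding segment.
The trigger is the preceding segment, so the direction is progressive (perseverative).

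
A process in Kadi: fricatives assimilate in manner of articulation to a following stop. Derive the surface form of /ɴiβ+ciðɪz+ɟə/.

/β/ is a voiced bilabial fricative. The following trigger /c/ is a stop, so /β/ must become a stop as well.
The voiced bilabial stop is [b], so /β/ → [b].
At the second juncture, /z/ likewise becomes [d] adjacent to /ɟ/.

[ɴibciðɪdɟə]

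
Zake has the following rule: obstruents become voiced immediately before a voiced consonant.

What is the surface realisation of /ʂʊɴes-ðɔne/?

[ʂʊɴezðɔne]

The rule targets /s/ (voiceless alveolar fricative), which sits before the trigger /ð/ (voiced).
The voiced alveolar fricative is [z], so /s/ → [z].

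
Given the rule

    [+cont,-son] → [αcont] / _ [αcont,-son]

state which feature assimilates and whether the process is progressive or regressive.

The shared variable α links the value of [cont] on the target to that of the neighbouring obstruent. [cont] distinguishes stops from fricatives — a manner-of-articulation feature — so this is manner assimilation.
Since the environment is written after the underscore, the trigger follows the target; the direction is regressive.

regressive manner assimilation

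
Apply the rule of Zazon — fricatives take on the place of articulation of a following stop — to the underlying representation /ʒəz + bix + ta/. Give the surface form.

[ʒəβbista]

The rule targets /z/ (voiced alveolar fricative), which sits before the trigger /b/ (bilabial).
A voiced bilabial fricative is [β], so the surface segment is [β].
The same rule applies at the second boundary: /x/ → [s] next to /t/.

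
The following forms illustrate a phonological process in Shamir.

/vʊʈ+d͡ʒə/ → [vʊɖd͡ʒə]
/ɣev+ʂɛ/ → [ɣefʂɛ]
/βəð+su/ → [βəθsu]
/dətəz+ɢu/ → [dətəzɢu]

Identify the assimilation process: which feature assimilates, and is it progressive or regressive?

The segment that alternates is /ʈ/, which surfaces as [ɖ] when adjacent to /d͡ʒ/.
/ʈ/ is voiceless while /d͡ʒ/ is voiced; the output [ɖ] is voiced, matching the trigger — so the feature that spreads is voicing.
Place and manner are unchanged, so the assimilation is partial, not total.
The same holds elsewhere in the data: /v/ → [f] before /ʂ/ (voiced → voiceless, matching voiceless); /ð/ → [θ] before /s/ (voiced → voiceless, matching voiceless) — only voicing changes, and always toward the following segment.
Nothing changes in [dətəzɢu]: there the adjacent consonants already agree in voicing (/z/ and /ɢ/ are both voiced), so this form is consistent with the same rule.
Since the segment that changes precedes the conditioning segment, the assimilation is regressive.

regressive voicing assimilation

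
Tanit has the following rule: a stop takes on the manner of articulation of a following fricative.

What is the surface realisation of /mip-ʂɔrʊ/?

[miɸʂɔrʊ]

The rule targets /p/ (voiceless bilabial stop), which sits before the trigger /ʂ/ (fricative).
The voiceless bilabial fricative is [ɸ], so /p/ → [ɸ].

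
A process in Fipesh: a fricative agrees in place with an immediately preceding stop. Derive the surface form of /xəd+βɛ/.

/β/ is a voiced bilabial fricative. The preceding trigger /d/ is alveolar, so /β/ must become alveolar as well.
The voiced alveolar fricative is [z], so /β/ → [z].

[xədzɛ]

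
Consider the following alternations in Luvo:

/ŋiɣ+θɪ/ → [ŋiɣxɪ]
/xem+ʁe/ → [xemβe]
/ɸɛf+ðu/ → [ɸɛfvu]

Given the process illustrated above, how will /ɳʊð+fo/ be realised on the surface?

[ɳʊðθo]

The data show progressive place assimilation: /θ/ → [x] after /ɣ/; /ʁ/ → [β] after /m/; /ð/ → [v] after /f/. In each pair only place changes, matching the preceding consonant, while manner and voice stay constant.
The rule targets /f/ (voiceless labiodental fricative), which sits after the trigger /ð/ (dental).
A voiceless dental fricative is [θ], so the surface segment is [θ].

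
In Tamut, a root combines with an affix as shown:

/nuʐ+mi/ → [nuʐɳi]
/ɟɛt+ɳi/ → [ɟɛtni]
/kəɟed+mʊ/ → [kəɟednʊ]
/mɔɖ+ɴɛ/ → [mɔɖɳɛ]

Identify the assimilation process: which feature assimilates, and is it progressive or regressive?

progressive place assimilation

Underlying /m/ is realised as [ɳ] next to /ʐ/; /ʐ/ itself does not change.
The change bilabial → retroflex matches the place of the preceding /ʐ/, identifying this as place assimilation.
Manner and voice are unchanged, so the assimilation is partial, not total.
The same holds elsewhere in the data: /ɳ/ → [n] after /t/ (retroflex → alveolar, matching alveolar); /m/ → [n] after /d/ (bilabial → alveolar, matching alveolar); /ɴ/ → [ɳ] after /ɖ/ (uvular → retroflex, matching retroflex) — only place changes, and always toward the preceding segment.
The trigger is the preceding segment, so the direction is progressive (perseverative).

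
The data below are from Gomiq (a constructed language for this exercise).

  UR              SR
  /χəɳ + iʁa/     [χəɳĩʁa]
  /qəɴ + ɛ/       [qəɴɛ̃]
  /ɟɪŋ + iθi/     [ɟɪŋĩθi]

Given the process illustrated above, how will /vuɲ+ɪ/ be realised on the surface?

[vuɲɪ̃]

The data show progressive nasality assimilation (vowel nasalisation): /i/ → [ĩ] after /ɳ/; /ɛ/ → [ɛ̃] after /ɴ/; /i/ → [ĩ] after /ŋ/ — a vowel is nasalised by an immediately preceding nasal consonant.
The vowel /ɪ/ is adjacent to the preceding nasal /ɲ/, so it acquires [+nasal] and surfaces as [ɪ̃].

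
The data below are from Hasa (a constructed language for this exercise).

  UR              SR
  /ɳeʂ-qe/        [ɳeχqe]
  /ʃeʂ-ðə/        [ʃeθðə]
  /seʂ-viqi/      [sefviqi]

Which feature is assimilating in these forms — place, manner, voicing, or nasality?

place

The segment that alternates is /ʂ/, which surfaces as [χ] when adjacent to /q/.
The change retroflex → uvular matches the place of the following /q/, identifying this as place assimilation.
The other alternating forms pattern the same way: /ʂ/ → [θ] before /ð/ (retroflex → dental, matching dental); /ʂ/ → [f] before /v/ (retroflex → labiodental, matching labiodental) — only place changes, and always toward the following segment.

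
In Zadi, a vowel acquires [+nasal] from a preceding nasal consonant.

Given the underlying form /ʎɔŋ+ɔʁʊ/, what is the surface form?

The vowel /ɔ/ is adjacent to the preceding nasal /ŋ/, so it acquires [+nasal] and surfaces as [ɔ̃].

[ʎɔŋɔ̃ʁʊ]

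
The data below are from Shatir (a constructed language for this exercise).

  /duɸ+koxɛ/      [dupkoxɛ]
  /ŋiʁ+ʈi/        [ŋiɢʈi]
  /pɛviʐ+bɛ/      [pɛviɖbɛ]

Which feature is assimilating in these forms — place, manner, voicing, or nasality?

manner

The segment that alternates is /ɸ/, which surfaces as [p] when adjacent to /k/.
/ɸ/ is a fricative while /k/ is a stop; the output [p] is a stop, matching the trigger — so the feature that spreads is manner.
The other alternating forms pattern the same way: /ʁ/ → [ɢ] before /ʈ/ (fricative → stop, matching a stop); /ʐ/ → [ɖ] before /b/ (fricative → stop, matching a stop) — only manner changes, and always toward the following segment.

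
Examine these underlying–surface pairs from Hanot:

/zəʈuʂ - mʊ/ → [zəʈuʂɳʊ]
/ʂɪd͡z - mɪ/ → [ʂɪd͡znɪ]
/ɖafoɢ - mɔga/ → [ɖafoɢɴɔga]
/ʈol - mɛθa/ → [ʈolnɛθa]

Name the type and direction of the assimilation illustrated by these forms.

The segment that alternates is /m/, which surfaces as [ɳ] when adjacent to /ʂ/.
/m/ is bilabial while /ʂ/ is retroflex; the output [ɳ] is retroflex, matching the trigger — so the feature that spreads is place.
Manner and voice are unchanged, so the assimilation is partial, not total.
The same holds elsewhere in the data: /m/ → [n] after /d͡z/ (bilabial → alveolar, matching alveolar); /m/ → [ɴ] after /ɢ/ (bilabial → uvular, matching uvular); /m/ → [n] after /l/ (bilabial → alveolar, matching alveolar) — only place changes, and always toward the preceding segment.
The trigger is the preceding segment, so the direction is progressive (perseverative).

progressive place assimilation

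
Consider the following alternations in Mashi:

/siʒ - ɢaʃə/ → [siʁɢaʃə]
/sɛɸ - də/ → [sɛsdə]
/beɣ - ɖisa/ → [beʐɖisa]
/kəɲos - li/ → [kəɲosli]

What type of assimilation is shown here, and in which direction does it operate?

regressive place assimilation

Comparing underlying and surface forms, /ʒ/ → [ʁ] is the alternation; the neighbouring /ɢ/ is constant.
/ʒ/ is postalveolar while /ɢ/ is uvular; the output [ʁ] is uvular, matching the trigger — so the feature that spreads is place.
Manner and voice are unchanged, so the assimilation is partial, not total.
The other alternating forms pattern the same way: /ɸ/ → [s] before /d/ (bilabial → alveolar, matching alveolar); /ɣ/ → [ʐ] before /ɖ/ (velar → retroflex, matching retroflex) — only place changes, and always toward the following segment.
Nothing changes in [kəɲosli]: there the adjacent consonants already agree in place (/s/ and /l/ are both alveolar), so this form is consistent with the same rule.
Since the segment that changes precedes the conditioning segment, the assimilation is regressive.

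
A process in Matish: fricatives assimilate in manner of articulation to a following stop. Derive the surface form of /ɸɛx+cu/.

The rule targets /x/ (voiceless velar fricative), which sits before the trigger /c/ (stop).
A voiceless velar stop is [k], so the surface segment is [k].

[ɸɛkcu]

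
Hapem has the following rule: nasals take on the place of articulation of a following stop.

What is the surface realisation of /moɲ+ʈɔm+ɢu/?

/ɲ/ is a voiced palatal nasal. The following trigger /ʈ/ is retroflex, so /ɲ/ must become retroflex as well.
Changing only its place to retroflex gives [ɳ] — the voiced retroflex nasal.
At the second juncture, /m/ likewise becomes [ɴ] adjacent to /ɢ/.

[moɳʈɔɴɢu]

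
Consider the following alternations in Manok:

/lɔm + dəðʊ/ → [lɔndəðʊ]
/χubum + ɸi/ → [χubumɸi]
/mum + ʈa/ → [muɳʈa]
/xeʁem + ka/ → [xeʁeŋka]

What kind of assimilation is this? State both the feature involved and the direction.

regressive place assimilation

The segment that alternates is /m/, which surfaces as [n] when adjacent to /d/.
/m/ is bilabial while /d/ is alveolar; the output [n] is alveolar, matching the trigger — so the feature that spreads is place.
Manner and voice are unchanged, so the assimilation is partial, not total.
The other alternating forms pattern the same way: /m/ → [ɳ] before /ʈ/ (bilabial → retroflex, matching retroflex); /m/ → [ŋ] before /k/ (bilabial → velar, matching velar) — only place changes, and always toward the following segment.
Nothing changes in [χubumɸi]: there the adjacent consonants already agree in place (/m/ and /ɸ/ are both bilabial), so this form is consistent with the same rule.
Since the segment that changes precedes the conditioning segment, the assimilation is regressive.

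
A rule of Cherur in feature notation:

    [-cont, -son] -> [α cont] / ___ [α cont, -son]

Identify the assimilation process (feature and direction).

The rule copies [cont] (continuancy) from the environment onto the target stops; since [±cont] encodes the stop/fricative manner contrast, the assimilating dimension is manner.
The conditioning segment sits to the right of the focus bar, meaning the trigger follows the segment that changes — regressive assimilation.

regressive manner assimilation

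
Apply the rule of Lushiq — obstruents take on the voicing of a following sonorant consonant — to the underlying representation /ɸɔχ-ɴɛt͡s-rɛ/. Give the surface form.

[ɸɔʁɴɛd͡zrɛ]

The rule targets /χ/ (voiceless uvular fricative), which sits before the trigger /ɴ/ (voiced).
The voiced uvular fricative is [ʁ], so /χ/ → [ʁ].
The same rule applies at the second boundary: /t͡s/ → [d͡z] next to /r/.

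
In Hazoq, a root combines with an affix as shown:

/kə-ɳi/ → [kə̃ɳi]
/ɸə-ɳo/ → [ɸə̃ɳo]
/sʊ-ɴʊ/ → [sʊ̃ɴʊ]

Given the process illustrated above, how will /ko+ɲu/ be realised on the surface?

The data show regressive nasality assimilation (vowel nasalisation): /ə/ → [ə̃] before /ɳ/; /ʊ/ → [ʊ̃] before /ɴ/ — a vowel is nasalised by an immediately following nasal consonant.
/o/ sits next to the nasal /ɲ/ and is therefore nasalised to [õ].

[kõɲu]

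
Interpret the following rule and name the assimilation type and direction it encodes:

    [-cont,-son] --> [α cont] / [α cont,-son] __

progressive manner assimilation

The shared variable α links the value of [cont] on the target to that of the neighbouring obstruent. [cont] distinguishes stops from fricatives — a manner-of-articulation feature — so this is manner assimilation.
Since the environment is written before the underscore, the trigger precedes the target; the direction is progressive.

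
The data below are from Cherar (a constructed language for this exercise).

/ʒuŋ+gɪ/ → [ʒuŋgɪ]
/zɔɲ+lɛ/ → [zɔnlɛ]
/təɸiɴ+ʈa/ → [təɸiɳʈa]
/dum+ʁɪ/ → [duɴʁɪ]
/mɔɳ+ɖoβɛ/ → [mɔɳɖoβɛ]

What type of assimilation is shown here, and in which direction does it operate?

The segment that alternates is /ɲ/, which surfaces as [n] when adjacent to /l/.
The change palatal → alveolar matches the place of the following /l/, identifying this as place assimilation.
Manner and voice are unchanged, so the assimilation is partial, not total.
The other alternating forms pattern the same way: /ɴ/ → [ɳ] before /ʈ/ (uvular → retroflex, matching retroflex); /m/ → [ɴ] before /ʁ/ (bilabial → uvular, matching uvular) — only place changes, and always toward the following segment.
No alternation appears in [ʒuŋgɪ], [mɔɳɖoβɛ]: there the adjacent consonants already agree in place (/ŋ/ and /g/ are both velar; /ɳ/ and /ɖ/ are both retroflex), so these forms are consistent with the same rule.
The trigger is the following segment, so the direction is regressive (anticipatory).

regressive place assimilation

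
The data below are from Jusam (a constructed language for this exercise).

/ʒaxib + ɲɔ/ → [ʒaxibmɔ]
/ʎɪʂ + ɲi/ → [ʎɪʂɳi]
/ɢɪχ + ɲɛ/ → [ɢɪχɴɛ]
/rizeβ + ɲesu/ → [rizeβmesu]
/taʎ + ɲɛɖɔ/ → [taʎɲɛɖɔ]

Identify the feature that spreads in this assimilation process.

Comparing underlying and surface forms, /ɲ/ → [m] is the alternation; the neighbouring /b/ is constant.
The change palatal → bilabial matches the place of the preceding /b/, identifying this as place assimilation.
The other alternating forms pattern the same way: /ɲ/ → [ɳ] after /ʂ/ (palatal → retroflex, matching retroflex); /ɲ/ → [ɴ] after /χ/ (palatal → uvular, matching uvular); /ɲ/ → [m] after /β/ (palatal → bilabial, matching bilabial) — only place changes, and always toward the preceding segment.
No alternation appears in [taʎɲɛɖɔ]: there the adjacent consonants already agree in place (/ɲ/ and /ʎ/ are both palatal), so this form is consistent with the same rule.

place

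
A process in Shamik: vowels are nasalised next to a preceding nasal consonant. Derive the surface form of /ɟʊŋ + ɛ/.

/ɛ/ sits next to the nasal /ŋ/ and is therefore nasalised to [ɛ̃].

[ɟʊŋɛ̃]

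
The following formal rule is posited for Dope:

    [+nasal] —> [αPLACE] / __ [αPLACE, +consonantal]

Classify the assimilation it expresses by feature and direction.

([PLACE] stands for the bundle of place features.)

The shared variable α links the value of the place features (abbreviated [PLACE]) on the target to the same value on the neighbouring segment, so place is the feature that assimilates.
The conditioning segment sits to the right of the focus bar, meaning the trigger follows the segment that changes — regressive assimilation.

regressive place assimilation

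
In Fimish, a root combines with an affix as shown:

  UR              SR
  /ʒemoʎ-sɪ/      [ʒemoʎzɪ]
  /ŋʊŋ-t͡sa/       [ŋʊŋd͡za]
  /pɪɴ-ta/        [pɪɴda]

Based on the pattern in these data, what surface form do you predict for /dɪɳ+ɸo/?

The data show progressive voicing assimilation: /s/ → [z] after /ʎ/; /t͡s/ → [d͡z] after /ŋ/; /t/ → [d] after /ɴ/. In each pair only voicing changes, matching the preceding consonant, while place and manner stay constant.
/ɸ/ is a voiceless bilabial fricative. The preceding trigger /ɳ/ is voiced, so /ɸ/ must become voiced as well.
A voiced bilabial fricative is [β], so the surface segment is [β].

[dɪɳβo]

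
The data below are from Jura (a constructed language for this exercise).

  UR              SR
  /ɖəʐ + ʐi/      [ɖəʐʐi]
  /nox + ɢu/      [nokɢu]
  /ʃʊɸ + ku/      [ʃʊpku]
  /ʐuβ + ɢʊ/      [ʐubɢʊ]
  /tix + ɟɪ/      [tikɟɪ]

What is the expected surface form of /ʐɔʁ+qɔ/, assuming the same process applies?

[ʐɔɢqɔ]

The data show regressive manner assimilation: /x/ → [k] before /ɢ/; /ɸ/ → [p] before /k/; /β/ → [b] before /ɢ/; /x/ → [k] before /ɟ/. In each pair only manner changes, matching the following consonant, while place and voice stay constant.
No alternation appears in [ɖəʐʐi]: there the adjacent consonants already agree in manner (/ʐ/ and /ʐ/ are both fricatives), so this form is consistent with the same rule.
The rule targets /ʁ/ (voiced uvular fricative), which sits before the trigger /q/ (stop).
Changing only its manner to stop gives [ɢ] — the voiced uvular stop.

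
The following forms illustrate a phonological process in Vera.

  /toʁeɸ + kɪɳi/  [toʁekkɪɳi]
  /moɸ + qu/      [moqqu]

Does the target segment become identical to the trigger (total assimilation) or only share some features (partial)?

The segment that alternates is /ɸ/, which surfaces as [k] when adjacent to /k/.
The output [k] is identical to the trigger /k/ — every feature (place, manner, voicing) has been copied — so this is total assimilation.
The other form behaves the same way: /ɸ/ → [q] before /q/ — in each case the output is a copy of the following consonant.

total assimilation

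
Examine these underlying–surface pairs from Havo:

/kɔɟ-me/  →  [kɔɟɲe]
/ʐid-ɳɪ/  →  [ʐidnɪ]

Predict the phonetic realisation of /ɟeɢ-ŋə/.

The data show progressive place assimilation: /m/ → [ɲ] after /ɟ/; /ɳ/ → [n] after /d/. In each pair only place changes, matching the preceding consonant, while manner and voice stay constant.
/ŋ/ is a voiced velar nasal. The preceding trigger /ɢ/ is uvular, so /ŋ/ must become uvular as well.
The voiced uvular nasal is [ɴ], so /ŋ/ → [ɴ].

[ɟeɢɴə]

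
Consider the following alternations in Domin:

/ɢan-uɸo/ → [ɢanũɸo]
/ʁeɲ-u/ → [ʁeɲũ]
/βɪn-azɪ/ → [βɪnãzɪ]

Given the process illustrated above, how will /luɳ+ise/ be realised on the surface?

[luɳĩse]

The data show progressive nasality assimilation (vowel nasalisation): /u/ → [ũ] after /n/; /u/ → [ũ] after /ɲ/; /a/ → [ã] after /n/ — a vowel is nasalised by an immediately preceding nasal consonant.
/i/ sits next to the nasal /ɳ/ and is therefore nasalised to [ĩ].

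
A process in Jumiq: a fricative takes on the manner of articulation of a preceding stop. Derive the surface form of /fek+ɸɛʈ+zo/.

The rule targets /ɸ/ (voiceless bilabial fricative), which sits after the trigger /k/ (stop).
Changing only its manner to stop gives [p] — the voiceless bilabial stop.
At the second juncture, /z/ likewise becomes [d] adjacent to /ʈ/.

[fekpɛʈdo]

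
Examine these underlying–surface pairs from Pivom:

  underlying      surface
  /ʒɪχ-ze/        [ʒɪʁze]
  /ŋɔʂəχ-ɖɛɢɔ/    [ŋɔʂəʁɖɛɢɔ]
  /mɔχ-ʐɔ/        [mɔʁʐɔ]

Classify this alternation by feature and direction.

The segment that alternates is /χ/, which surfaces as [ʁ] when adjacent to /z/.
The change voiceless → voiced matches the voicing of the following /z/, identifying this as voicing assimilation.
Place and manner are unchanged, so the assimilation is partial, not total.
Checking the remaining alternations: /χ/ → [ʁ] before /ɖ/ (voiceless → voiced, matching voiced); /χ/ → [ʁ] before /ʐ/ (voiceless → voiced, matching voiced) — only voicing changes, and always toward the following segment.
Since the segment that changes precedes the conditioning segment, the assimilation is regressive.

regressive voicing assimilation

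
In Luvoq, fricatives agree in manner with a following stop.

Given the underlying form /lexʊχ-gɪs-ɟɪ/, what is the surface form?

[lexʊqgɪtɟɪ]

The rule targets /χ/ (voiceless uvular fricative), which sits before the trigger /g/ (stop).
A voiceless uvular stop is [q], so the surface segment is [q].
The same rule applies at the second boundary: /s/ → [t] next to /ɟ/.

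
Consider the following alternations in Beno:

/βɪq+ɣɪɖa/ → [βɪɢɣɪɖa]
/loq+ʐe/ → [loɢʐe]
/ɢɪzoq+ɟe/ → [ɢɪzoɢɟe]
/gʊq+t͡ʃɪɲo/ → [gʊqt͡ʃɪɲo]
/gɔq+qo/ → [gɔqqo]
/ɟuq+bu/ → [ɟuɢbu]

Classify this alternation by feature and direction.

regressive voicing assimilation

Comparing underlying and surface forms, /q/ → [ɢ] is the alternation; the neighbouring /ɣ/ is constant.
/q/ is voiceless while /ɣ/ is voiced; the output [ɢ] is voiced, matching the trigger — so the feature that spreads is voicing.
Place and manner are unchanged, so the assimilation is partial, not total.
The same holds elsewhere in the data: /q/ → [ɢ] before /ʐ/ (voiceless → voiced, matching voiced); /q/ → [ɢ] before /ɟ/ (voiceless → voiced, matching voiced); /q/ → [ɢ] before /b/ (voiceless → voiced, matching voiced) — only voicing changes, and always toward the following segment.
No alternation appears in [gʊqt͡ʃɪɲo], [gɔqqo]: there the adjacent consonants already agree in voicing (/q/ and /t͡ʃ/ are both voiceless; /q/ and /q/ are both voiceless), so these forms are consistent with the same rule.
The trigger is the following segment, so the direction is regressive (anticipatory).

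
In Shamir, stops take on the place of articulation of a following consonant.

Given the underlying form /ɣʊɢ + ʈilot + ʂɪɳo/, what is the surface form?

The rule targets /ɢ/ (voiced uvular stop), which sits before the trigger /ʈ/ (retroflex).
The voiced retroflex stop is [ɖ], so /ɢ/ → [ɖ].
The same rule applies at the second boundary: /t/ → [ʈ] next to /ʂ/.

[ɣʊɖʈiloʈʂɪɳo]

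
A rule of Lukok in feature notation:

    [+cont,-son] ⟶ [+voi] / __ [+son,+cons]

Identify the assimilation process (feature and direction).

The structural change is [+voi], and the conditioning segment [+son,+cons] (a sonorant consonant) is itself voiced, so the target comes to share the voicing of its neighbour — voicing assimilation.
Since the environment is written after the underscore, the trigger follows the target; the direction is regressive.

regressive voicing assimilation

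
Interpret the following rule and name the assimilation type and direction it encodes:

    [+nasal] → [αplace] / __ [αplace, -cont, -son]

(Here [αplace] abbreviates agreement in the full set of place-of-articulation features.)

regressive place assimilation

The shared variable α links the value of the place features (abbreviated [place]) on the target to the same value on the neighbouring segment, so place is the feature that assimilates.
The conditioning segment sits to the right of the focus bar, meaning the trigger follows the segment that changes — regressive assimilation.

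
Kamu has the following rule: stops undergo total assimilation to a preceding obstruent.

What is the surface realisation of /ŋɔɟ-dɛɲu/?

[ŋɔɟɟɛɲu]

/d/ is the segment targeted by the rule; it sits immediately after /ɟ/, so it assimilates completely and surfaces as [ɟ].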